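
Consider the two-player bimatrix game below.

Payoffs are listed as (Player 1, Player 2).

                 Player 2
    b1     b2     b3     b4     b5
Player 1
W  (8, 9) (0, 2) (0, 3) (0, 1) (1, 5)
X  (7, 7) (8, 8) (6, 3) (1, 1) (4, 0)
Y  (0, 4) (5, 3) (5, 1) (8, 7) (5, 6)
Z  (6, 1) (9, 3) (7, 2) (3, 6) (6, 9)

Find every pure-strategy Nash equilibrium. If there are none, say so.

For each player, find the best response to each opponent profile; mutual best responses are the pure NE.
Player 1 against b1: payoffs 8, 7, 0, 6 → best response W.
Player 1 against b2: payoffs 0, 8, 5, 9 → best response Z.
Player 1 against b3: payoffs 0, 6, 5, 7 → best response Z.
Player 1 against b4: payoffs 0, 1, 8, 3 → best response Y.
Player 1 against b5: payoffs 1, 4, 5, 6 → best response Z.
Player 2 against W: payoffs 9, 2, 3, 1, 5 → best response b1.
Player 2 against X: payoffs 7, 8, 3, 1, 0 → best response b2.
Player 2 against Y: payoffs 4, 3, 1, 7, 6 → best response b4.
Player 2 against Z: payoffs 1, 3, 2, 6, 9 → best response b5.
Mutual best responses: (W, b1); (Y, b4); (Z, b5).

Pure-strategy Nash equilibria: (W, b1); (Y, b4); (Z, b5)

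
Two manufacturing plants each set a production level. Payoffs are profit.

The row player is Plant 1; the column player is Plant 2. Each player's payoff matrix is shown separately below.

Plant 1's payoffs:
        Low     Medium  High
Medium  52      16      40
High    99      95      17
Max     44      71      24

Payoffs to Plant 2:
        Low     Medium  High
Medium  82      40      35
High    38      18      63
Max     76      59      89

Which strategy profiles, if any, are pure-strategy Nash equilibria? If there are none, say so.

(Medium, Low): Plant 1 can switch to High (52 → 99). Not NE.
(Medium, Medium): Plant 1 can switch to High (16 → 95). Not NE.
(Medium, High): Plant 2 can switch to Low (35 → 82). Not NE.
(High, Low): Plant 2 can switch to High (38 → 63). Not NE.
(High, Medium): Plant 2 can switch to Low (18 → 38). Not NE.
(High, High): Plant 1 can switch to Medium (17 → 40). Not NE.
(Max, Low): Plant 1 can switch to Medium (44 → 52). Not NE.
(Max, Medium): Plant 1 can switch to High (71 → 95). Not NE.
(Max, High): Plant 1 can switch to Medium (24 → 40). Not NE.

none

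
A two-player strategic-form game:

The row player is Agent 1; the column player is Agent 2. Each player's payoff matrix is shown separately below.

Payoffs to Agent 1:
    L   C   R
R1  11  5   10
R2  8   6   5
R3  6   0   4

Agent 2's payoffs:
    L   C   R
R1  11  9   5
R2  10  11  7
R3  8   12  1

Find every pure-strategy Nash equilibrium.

Agent 1 against L: payoffs 11, 8, 6 → best response R1.
Agent 1 against C: payoffs 5, 6, 0 → best response R2.
Agent 1 against R: payoffs 10, 5, 4 → best response R1.
Agent 2 against R1: payoffs 11, 9, 5 → best response L.
Agent 2 against R2: payoffs 10, 11, 7 → best response C.
Agent 2 against R3: payoffs 8, 12, 1 → best response C.
Mutual best responses: (R1, L); (R2, C).

(R1, L); (R2, C)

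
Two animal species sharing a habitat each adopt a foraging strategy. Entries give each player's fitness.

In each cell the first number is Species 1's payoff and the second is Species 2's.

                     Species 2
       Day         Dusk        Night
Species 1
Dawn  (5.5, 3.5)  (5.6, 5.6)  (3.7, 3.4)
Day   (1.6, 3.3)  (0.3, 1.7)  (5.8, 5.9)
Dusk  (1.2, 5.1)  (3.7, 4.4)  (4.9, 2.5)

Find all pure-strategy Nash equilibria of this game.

Pure-strategy Nash equilibria: (Dawn, Dusk), (Day, Night)

Species 1 against Day: payoffs 5.5, 1.6, 1.2 → best response Dawn.
Species 1 against Dusk: payoffs 5.6, 0.3, 3.7 → best response Dawn.
Species 1 against Night: payoffs 3.7, 5.8, 4.9 → best response Day.
Species 2 against Dawn: payoffs 3.5, 5.6, 3.4 → best response Dusk.
Species 2 against Day: payoffs 3.3, 1.7, 5.9 → best response Night.
Species 2 against Dusk: payoffs 5.1, 4.4, 2.5 → best response Day.
Mutual best responses: (Dawn, Dusk); (Day, Night).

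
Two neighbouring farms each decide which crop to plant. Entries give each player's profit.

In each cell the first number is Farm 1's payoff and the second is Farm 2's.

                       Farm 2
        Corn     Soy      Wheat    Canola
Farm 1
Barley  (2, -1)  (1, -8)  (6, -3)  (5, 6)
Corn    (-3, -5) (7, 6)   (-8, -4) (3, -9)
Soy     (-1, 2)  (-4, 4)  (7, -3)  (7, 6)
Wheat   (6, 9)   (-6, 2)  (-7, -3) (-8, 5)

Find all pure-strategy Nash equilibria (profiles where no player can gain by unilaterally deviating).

The pure Nash equilibria are (Corn, Soy), (Soy, Canola), (Wheat, Corn).

Farm 1 against Corn: payoffs 2, -3, -1, 6 → best response Wheat.
Farm 1 against Soy: payoffs 1, 7, -4, -6 → best response Corn.
Farm 1 against Wheat: payoffs 6, -8, 7, -7 → best response Soy.
Farm 1 against Canola: payoffs 5, 3, 7, -8 → best response Soy.
Farm 2 against Barley: payoffs -1, -8, -3, 6 → best response Canola.
Farm 2 against Corn: payoffs -5, 6, -4, -9 → best response Soy.
Farm 2 against Soy: payoffs 2, 4, -3, 6 → best response Canola.
Farm 2 against Wheat: payoffs 9, 2, -3, 5 → best response Corn.
Mutual best responses: (Corn, Soy); (Soy, Canola); (Wheat, Corn).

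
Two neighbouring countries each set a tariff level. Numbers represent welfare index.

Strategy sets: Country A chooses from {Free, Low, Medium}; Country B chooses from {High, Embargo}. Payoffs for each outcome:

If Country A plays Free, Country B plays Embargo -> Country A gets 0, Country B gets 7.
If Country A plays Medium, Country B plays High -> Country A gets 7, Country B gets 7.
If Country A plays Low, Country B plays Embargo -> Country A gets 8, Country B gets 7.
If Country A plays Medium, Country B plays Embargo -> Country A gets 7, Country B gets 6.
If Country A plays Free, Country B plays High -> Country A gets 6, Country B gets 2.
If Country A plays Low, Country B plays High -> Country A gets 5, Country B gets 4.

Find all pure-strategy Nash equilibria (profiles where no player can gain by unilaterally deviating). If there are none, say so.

(Free, High): Country A can switch to Medium (6 → 7). Not NE.
(Free, Embargo): Country A can switch to Low (0 → 8). Not NE.
(Low, High): Country A can switch to Free (5 → 6). Not NE.
(Low, Embargo): Country A gets 8, best alternative 7; Country B gets 7, best alternative 4. No profitable deviation — NE.
(Medium, High): Country A gets 7, best alternative 6; Country B gets 7, best alternative 6. No profitable deviation — NE.
(Medium, Embargo): Country A can switch to Low (7 → 8). Not NE.

Pure-strategy Nash equilibria: (Low, Embargo), (Medium, High)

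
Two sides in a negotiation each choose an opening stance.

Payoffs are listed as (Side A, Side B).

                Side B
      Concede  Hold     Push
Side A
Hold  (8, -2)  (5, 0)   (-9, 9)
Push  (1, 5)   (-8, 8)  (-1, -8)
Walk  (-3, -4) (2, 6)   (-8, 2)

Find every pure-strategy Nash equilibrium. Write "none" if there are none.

This game has no pure Nash equilibrium.

Check each profile: it is a Nash equilibrium iff no player can strictly gain by switching unilaterally.
(Hold, Concede): Side B can switch to Hold (-2 → 0). Not NE.
(Hold, Hold): Side B can switch to Push (0 → 9). Not NE.
(Hold, Push): Side A can switch to Push (-9 → -1). Not NE.
(Push, Concede): Side A can switch to Hold (1 → 8). Not NE.
(Push, Hold): Side A can switch to Hold (-8 → 5). Not NE.
(Push, Push): Side B can switch to Concede (-8 → 5). Not NE.
(The remaining 3 profiles each have a profitable deviation by the same check.)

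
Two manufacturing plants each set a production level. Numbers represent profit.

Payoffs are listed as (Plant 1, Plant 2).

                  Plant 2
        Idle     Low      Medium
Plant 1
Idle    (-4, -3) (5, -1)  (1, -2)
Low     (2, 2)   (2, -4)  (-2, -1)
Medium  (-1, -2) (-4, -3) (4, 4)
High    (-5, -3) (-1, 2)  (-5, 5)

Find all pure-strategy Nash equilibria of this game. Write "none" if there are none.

Plant 1 against Idle: payoffs -4, 2, -1, -5 → best response Low.
Plant 1 against Low: payoffs 5, 2, -4, -1 → best response Idle.
Plant 1 against Medium: payoffs 1, -2, 4, -5 → best response Medium.
Plant 2 against Idle: payoffs -3, -1, -2 → best response Low.
Plant 2 against Low: payoffs 2, -4, -1 → best response Idle.
Plant 2 against Medium: payoffs -2, -3, 4 → best response Medium.
Plant 2 against High: payoffs -3, 2, 5 → best response Medium.
Mutual best responses: (Idle, Low); (Low, Idle); (Medium, Medium).

The pure Nash equilibria are (Idle, Low); (Low, Idle); (Medium, Medium).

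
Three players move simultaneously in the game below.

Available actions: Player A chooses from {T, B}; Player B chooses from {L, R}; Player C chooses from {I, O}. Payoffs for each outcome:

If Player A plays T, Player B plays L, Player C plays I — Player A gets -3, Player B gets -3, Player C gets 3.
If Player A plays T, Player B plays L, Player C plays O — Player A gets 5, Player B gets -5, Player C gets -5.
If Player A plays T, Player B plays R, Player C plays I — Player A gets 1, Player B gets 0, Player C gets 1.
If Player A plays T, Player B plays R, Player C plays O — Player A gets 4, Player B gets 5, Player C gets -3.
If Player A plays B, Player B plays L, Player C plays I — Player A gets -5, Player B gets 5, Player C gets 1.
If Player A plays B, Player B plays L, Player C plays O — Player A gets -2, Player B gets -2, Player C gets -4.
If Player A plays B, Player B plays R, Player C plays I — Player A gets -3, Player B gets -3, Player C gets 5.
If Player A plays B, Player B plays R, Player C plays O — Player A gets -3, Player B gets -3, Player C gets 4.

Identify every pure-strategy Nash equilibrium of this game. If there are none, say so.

(T, L, I): Player B can switch to R (-3 → 0). Not NE.
(T, L, O): Player B can switch to R (-5 → 5). Not NE.
(T, R, I): Player A gets 1, best alternative -3; Player B gets 0, best alternative -3; Player C gets 1, best alternative -3. No profitable deviation — NE.
(T, R, O): Player C can switch to I (-3 → 1). Not NE.
(B, L, I): Player A can switch to T (-5 → -3). Not NE.
(B, L, O): Player A can switch to T (-2 → 5). Not NE.
(B, R, I): Player A can switch to T (-3 → 1). Not NE.
(B, R, O): Player A can switch to T (-3 → 4). Not NE.

The unique pure-strategy Nash equilibrium is (T, R, I).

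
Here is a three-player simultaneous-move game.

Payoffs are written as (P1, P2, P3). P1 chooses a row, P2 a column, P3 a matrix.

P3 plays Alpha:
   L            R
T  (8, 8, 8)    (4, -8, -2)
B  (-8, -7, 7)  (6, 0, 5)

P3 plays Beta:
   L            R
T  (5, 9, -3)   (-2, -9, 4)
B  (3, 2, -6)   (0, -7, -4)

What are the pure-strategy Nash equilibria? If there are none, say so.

(T, L, Alpha): P1 gets 8, best alternative -8; P2 gets 8, best alternative -8; P3 gets 8, best alternative -3. No profitable deviation — NE.
(T, L, Beta): P3 can switch to Alpha (-3 → 8). Not NE.
(T, R, Alpha): P1 can switch to B (4 → 6). Not NE.
(T, R, Beta): P1 can switch to B (-2 → 0). Not NE.
(B, L, Alpha): P1 can switch to T (-8 → 8). Not NE.
(B, L, Beta): P1 can switch to T (3 → 5). Not NE.
(B, R, Alpha): P1 gets 6, best alternative 4; P2 gets 0, best alternative -7; P3 gets 5, best alternative -4. No profitable deviation — NE.
(B, R, Beta): P2 can switch to L (-7 → 2). Not NE.

Pure-strategy Nash equilibria: (T, L, Alpha), (B, R, Alpha)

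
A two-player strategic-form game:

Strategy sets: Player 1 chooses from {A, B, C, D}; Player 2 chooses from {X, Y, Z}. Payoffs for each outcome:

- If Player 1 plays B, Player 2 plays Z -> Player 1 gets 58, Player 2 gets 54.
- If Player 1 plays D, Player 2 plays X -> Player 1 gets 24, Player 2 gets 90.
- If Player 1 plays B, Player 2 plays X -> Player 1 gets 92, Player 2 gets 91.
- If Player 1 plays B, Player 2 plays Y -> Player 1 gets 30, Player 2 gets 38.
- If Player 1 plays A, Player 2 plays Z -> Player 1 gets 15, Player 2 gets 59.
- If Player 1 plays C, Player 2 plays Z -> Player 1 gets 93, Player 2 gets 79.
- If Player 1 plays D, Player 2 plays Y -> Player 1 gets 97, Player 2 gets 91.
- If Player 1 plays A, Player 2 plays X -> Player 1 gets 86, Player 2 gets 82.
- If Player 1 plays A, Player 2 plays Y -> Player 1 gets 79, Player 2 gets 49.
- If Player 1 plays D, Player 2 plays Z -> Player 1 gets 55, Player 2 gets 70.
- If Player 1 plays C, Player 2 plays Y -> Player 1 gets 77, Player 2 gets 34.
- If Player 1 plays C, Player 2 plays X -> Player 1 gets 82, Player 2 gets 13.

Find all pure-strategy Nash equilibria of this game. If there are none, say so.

Player 1 against X: payoffs 86, 92, 82, 24 → best response B.
Player 1 against Y: payoffs 79, 30, 77, 97 → best response D.
Player 1 against Z: payoffs 15, 58, 93, 55 → best response C.
Player 2 against A: payoffs 82, 49, 59 → best response X.
Player 2 against B: payoffs 91, 38, 54 → best response X.
Player 2 against C: payoffs 13, 34, 79 → best response Z.
Player 2 against D: payoffs 90, 91, 70 → best response Y.
Mutual best responses: (B, X); (C, Z); (D, Y).

Pure-strategy Nash equilibria: (B, X); (C, Z); (D, Y)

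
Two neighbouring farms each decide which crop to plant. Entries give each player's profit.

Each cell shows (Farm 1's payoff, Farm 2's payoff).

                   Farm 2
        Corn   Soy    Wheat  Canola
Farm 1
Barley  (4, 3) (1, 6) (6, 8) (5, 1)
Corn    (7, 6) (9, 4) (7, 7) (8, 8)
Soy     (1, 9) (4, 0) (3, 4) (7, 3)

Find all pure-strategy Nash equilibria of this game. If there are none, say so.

Farm 1 against Corn: payoffs 4, 7, 1 → best response Corn.
Farm 1 against Soy: payoffs 1, 9, 4 → best response Corn.
Farm 1 against Wheat: payoffs 6, 7, 3 → best response Corn.
Farm 1 against Canola: payoffs 5, 8, 7 → best response Corn.
Farm 2 against Barley: payoffs 3, 6, 8, 1 → best response Wheat.
Farm 2 against Corn: payoffs 6, 4, 7, 8 → best response Canola.
Farm 2 against Soy: payoffs 9, 0, 4, 3 → best response Corn.
Mutual best responses: (Corn, Canola).

(Corn, Canola)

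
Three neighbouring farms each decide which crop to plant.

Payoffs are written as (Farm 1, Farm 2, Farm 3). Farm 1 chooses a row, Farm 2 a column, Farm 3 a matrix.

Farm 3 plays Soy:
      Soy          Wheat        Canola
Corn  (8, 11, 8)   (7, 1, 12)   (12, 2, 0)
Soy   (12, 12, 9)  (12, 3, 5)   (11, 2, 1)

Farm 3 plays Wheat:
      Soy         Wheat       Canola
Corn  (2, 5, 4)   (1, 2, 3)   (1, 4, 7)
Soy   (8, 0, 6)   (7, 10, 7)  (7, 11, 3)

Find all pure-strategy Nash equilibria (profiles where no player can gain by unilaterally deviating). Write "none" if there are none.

Pure-strategy Nash equilibria: (Soy, Soy, Soy) and (Soy, Canola, Wheat)

(Corn, Soy, Soy): Farm 1 can switch to Soy (8 → 12). Not NE.
(Corn, Soy, Wheat): Farm 1 can switch to Soy (2 → 8). Not NE.
(Corn, Wheat, Soy): Farm 1 can switch to Soy (7 → 12). Not NE.
(Corn, Wheat, Wheat): Farm 1 can switch to Soy (1 → 7). Not NE.
(Corn, Canola, Soy): Farm 2 can switch to Soy (2 → 11). Not NE.
(Corn, Canola, Wheat): Farm 1 can switch to Soy (1 → 7). Not NE.
(Soy, Soy, Soy): Farm 1 gets 12, best alternative 8; Farm 2 gets 12, best alternative 3; Farm 3 gets 9, best alternative 6. No profitable deviation — NE.
(Soy, Soy, Wheat): Farm 2 can switch to Wheat (0 → 10). Not NE.
(Soy, Wheat, Soy): Farm 2 can switch to Soy (3 → 12). Not NE.
(Soy, Canola, Wheat): Farm 1 gets 7, best alternative 1; Farm 2 gets 11, best alternative 10; Farm 3 gets 3, best alternative 1. No profitable deviation — NE.
(The remaining 2 profiles each have a profitable deviation by the same check.)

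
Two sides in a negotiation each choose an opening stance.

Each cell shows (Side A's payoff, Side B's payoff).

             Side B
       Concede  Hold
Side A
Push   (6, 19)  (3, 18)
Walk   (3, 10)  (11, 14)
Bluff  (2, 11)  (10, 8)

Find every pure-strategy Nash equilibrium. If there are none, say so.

Pure-strategy Nash equilibria: (Push, Concede); (Walk, Hold)

(Push, Concede): Side A gets 6, best alternative 3; Side B gets 19, best alternative 18. No profitable deviation — NE.
(Push, Hold): Side A can switch to Walk (3 → 11). Not NE.
(Walk, Concede): Side A can switch to Push (3 → 6). Not NE.
(Walk, Hold): Side A gets 11, best alternative 10; Side B gets 14, best alternative 10. No profitable deviation — NE.
(Bluff, Concede): Side A can switch to Push (2 → 6). Not NE.
(Bluff, Hold): Side A can switch to Walk (10 → 11). Not NE.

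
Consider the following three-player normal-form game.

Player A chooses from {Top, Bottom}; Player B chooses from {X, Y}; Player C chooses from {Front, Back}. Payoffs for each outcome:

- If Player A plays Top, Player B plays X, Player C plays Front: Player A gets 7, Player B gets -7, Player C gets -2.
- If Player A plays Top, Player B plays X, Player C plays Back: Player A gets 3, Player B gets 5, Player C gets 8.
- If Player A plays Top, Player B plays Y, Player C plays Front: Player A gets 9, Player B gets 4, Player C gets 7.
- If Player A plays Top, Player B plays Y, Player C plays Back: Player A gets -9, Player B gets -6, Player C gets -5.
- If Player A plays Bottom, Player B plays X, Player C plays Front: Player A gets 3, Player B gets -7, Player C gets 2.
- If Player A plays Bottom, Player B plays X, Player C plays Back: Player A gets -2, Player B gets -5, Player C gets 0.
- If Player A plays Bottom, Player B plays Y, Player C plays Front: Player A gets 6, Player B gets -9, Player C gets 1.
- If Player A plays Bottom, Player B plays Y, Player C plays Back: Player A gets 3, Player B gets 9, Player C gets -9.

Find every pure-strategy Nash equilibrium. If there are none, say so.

(Top, X, Front): Player B can switch to Y (-7 → 4). Not NE.
(Top, X, Back): Player A gets 3, best alternative -2; Player B gets 5, best alternative -6; Player C gets 8, best alternative -2. No profitable deviation — NE.
(Top, Y, Front): Player A gets 9, best alternative 6; Player B gets 4, best alternative -7; Player C gets 7, best alternative -5. No profitable deviation — NE.
(Top, Y, Back): Player A can switch to Bottom (-9 → 3). Not NE.
(Bottom, X, Front): Player A can switch to Top (3 → 7). Not NE.
(Bottom, X, Back): Player A can switch to Top (-2 → 3). Not NE.
(Bottom, Y, Front): Player A can switch to Top (6 → 9). Not NE.
(Bottom, Y, Back): Player C can switch to Front (-9 → 1). Not NE.

(Top, X, Back); (Top, Y, Front)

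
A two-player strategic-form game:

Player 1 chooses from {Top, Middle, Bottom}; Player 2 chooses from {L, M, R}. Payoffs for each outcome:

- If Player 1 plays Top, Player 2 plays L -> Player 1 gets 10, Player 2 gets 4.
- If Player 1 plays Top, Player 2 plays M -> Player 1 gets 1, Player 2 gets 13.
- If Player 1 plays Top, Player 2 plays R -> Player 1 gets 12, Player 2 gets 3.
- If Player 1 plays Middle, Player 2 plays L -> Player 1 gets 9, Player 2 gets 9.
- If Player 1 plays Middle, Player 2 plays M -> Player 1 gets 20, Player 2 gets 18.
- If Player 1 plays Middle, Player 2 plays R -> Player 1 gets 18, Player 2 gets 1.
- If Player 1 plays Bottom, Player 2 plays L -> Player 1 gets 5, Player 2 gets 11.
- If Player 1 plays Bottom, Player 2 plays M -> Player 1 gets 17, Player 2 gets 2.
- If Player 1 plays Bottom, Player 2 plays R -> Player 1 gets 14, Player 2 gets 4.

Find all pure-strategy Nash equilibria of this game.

(Middle, M)

For each strategy profile, look for a profitable unilateral deviation.
(Top, L): Player 2 can switch to M (4 → 13). Not NE.
(Top, M): Player 1 can switch to Middle (1 → 20). Not NE.
(Top, R): Player 1 can switch to Middle (12 → 18). Not NE.
(Middle, L): Player 1 can switch to Top (9 → 10). Not NE.
(Middle, M): Player 1 gets 20, best alternative 17; Player 2 gets 18, best alternative 9. No profitable deviation — NE.
(Middle, R): Player 2 can switch to L (1 → 9). Not NE.
(Bottom, L): Player 1 can switch to Top (5 → 10). Not NE.
(Bottom, M): Player 1 can switch to Middle (17 → 20). Not NE.
(Bottom, R): Player 1 can switch to Middle (14 → 18). Not NE.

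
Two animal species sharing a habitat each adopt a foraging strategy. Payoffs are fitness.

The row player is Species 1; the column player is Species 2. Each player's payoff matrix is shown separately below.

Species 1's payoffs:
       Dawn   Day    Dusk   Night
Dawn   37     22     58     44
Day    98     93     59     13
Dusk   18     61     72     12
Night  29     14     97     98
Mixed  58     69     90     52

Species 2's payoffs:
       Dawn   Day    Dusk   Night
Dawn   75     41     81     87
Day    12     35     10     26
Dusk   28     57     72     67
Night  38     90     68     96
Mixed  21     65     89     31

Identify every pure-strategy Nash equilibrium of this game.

Pure-strategy Nash equilibria: (Day, Day); (Night, Night)

Mark each player's best response to every combination of opponents' strategies; a profile where every player is best-responding is a pure Nash equilibrium.
Species 1 against Dawn: payoffs 37, 98, 18, 29, 58 → best response Day.
Species 1 against Day: payoffs 22, 93, 61, 14, 69 → best response Day.
Species 1 against Dusk: payoffs 58, 59, 72, 97, 90 → best response Night.
Species 1 against Night: payoffs 44, 13, 12, 98, 52 → best response Night.
Species 2 against Dawn: payoffs 75, 41, 81, 87 → best response Night.
Species 2 against Day: payoffs 12, 35, 10, 26 → best response Day.
Species 2 against Dusk: payoffs 28, 57, 72, 67 → best response Dusk.
Species 2 against Night: payoffs 38, 90, 68, 96 → best response Night.
Species 2 against Mixed: payoffs 21, 65, 89, 31 → best response Dusk.
Mutual best responses: (Day, Day); (Night, Night).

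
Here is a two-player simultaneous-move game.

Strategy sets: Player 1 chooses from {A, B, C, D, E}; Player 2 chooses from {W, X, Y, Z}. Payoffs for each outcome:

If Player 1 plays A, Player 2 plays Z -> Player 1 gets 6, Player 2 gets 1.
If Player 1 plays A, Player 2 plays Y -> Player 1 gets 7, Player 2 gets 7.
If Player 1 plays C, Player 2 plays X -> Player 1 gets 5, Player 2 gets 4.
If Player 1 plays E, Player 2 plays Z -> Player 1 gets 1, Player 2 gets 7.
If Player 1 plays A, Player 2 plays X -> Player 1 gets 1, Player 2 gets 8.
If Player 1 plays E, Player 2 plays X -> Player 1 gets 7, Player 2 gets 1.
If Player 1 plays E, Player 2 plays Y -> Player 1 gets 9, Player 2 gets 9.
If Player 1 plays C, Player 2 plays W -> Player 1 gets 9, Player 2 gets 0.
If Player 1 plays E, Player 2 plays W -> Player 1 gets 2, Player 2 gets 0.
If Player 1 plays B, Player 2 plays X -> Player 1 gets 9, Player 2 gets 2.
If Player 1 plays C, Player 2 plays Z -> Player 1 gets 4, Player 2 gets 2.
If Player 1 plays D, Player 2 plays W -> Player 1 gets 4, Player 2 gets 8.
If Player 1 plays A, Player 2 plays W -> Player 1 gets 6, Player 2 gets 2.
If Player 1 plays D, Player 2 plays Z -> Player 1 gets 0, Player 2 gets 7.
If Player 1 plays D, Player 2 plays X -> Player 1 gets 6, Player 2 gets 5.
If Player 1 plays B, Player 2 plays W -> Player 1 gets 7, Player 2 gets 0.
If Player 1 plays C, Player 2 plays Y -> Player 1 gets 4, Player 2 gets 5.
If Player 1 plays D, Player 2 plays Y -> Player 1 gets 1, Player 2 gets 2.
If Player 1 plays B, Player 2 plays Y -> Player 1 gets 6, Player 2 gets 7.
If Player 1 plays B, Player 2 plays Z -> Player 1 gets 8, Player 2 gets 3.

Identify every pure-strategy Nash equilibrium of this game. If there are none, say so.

(E, Y)

Check each profile: it is a Nash equilibrium iff no player can strictly gain by switching unilaterally.
(A, W): Player 1 can switch to B (6 → 7). Not NE.
(A, X): Player 1 can switch to B (1 → 9). Not NE.
(A, Y): Player 1 can switch to E (7 → 9). Not NE.
(A, Z): Player 1 can switch to B (6 → 8). Not NE.
(B, W): Player 1 can switch to C (7 → 9). Not NE.
(B, X): Player 2 can switch to Y (2 → 7). Not NE.
(B, Y): Player 1 can switch to A (6 → 7). Not NE.
(B, Z): Player 2 can switch to Y (3 → 7). Not NE.
(E, Y): Player 1 gets 9, best alternative 7; Player 2 gets 9, best alternative 7. No profitable deviation — NE.
(The remaining 11 profiles each have a profitable deviation by the same check.)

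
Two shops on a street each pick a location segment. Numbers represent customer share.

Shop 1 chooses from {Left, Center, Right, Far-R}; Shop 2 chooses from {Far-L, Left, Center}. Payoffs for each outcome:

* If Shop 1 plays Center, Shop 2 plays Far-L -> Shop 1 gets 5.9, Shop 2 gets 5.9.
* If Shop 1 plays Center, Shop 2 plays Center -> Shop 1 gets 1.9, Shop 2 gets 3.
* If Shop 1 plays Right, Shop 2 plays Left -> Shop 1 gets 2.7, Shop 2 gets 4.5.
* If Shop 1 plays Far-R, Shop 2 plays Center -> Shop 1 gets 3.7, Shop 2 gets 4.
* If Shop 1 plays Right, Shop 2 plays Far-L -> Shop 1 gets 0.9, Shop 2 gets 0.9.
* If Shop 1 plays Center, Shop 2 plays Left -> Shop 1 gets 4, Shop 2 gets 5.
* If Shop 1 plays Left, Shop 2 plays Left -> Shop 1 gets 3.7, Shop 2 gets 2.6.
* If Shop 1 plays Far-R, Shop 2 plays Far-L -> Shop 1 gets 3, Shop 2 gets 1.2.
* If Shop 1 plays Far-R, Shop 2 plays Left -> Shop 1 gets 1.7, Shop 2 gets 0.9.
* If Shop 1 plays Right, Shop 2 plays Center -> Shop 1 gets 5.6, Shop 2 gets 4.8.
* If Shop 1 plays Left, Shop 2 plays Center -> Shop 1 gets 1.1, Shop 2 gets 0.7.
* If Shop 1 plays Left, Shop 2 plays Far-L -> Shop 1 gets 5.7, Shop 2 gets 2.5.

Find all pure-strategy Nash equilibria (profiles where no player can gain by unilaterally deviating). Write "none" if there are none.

Shop 1 against Far-L: payoffs 5.7, 5.9, 0.9, 3 → best response Center.
Shop 1 against Left: payoffs 3.7, 4, 2.7, 1.7 → best response Center.
Shop 1 against Center: payoffs 1.1, 1.9, 5.6, 3.7 → best response Right.
Shop 2 against Left: payoffs 2.5, 2.6, 0.7 → best response Left.
Shop 2 against Center: payoffs 5.9, 5, 3 → best response Far-L.
Shop 2 against Right: payoffs 0.9, 4.5, 4.8 → best response Center.
Shop 2 against Far-R: payoffs 1.2, 0.9, 4 → best response Center.
Mutual best responses: (Center, Far-L); (Right, Center).

The pure Nash equilibria are (Center, Far-L); (Right, Center).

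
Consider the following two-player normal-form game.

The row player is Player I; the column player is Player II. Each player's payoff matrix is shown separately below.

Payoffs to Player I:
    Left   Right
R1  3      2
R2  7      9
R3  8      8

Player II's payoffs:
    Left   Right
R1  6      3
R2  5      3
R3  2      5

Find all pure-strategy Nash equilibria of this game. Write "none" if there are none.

none

For each player, find the best response to each opponent profile; mutual best responses are the pure NE.
Player I against Left: payoffs 3, 7, 8 → best response R3.
Player I against Right: payoffs 2, 9, 8 → best response R2.
Player II against R1: payoffs 6, 3 → best response Left.
Player II against R2: payoffs 5, 3 → best response Left.
Player II against R3: payoffs 2, 5 → best response Right.
No profile is a mutual best response for all players.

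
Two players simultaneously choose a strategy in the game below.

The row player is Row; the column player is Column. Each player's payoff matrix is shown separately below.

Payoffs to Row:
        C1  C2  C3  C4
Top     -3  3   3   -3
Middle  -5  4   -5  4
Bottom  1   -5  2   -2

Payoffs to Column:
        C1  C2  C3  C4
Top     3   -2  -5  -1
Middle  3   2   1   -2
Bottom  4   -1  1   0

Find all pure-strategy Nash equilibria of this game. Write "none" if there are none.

Row against C1: payoffs -3, -5, 1 → best response Bottom.
Row against C2: payoffs 3, 4, -5 → best response Middle.
Row against C3: payoffs 3, -5, 2 → best response Top.
Row against C4: payoffs -3, 4, -2 → best response Middle.
Column against Top: payoffs 3, -2, -5, -1 → best response C1.
Column against Middle: payoffs 3, 2, 1, -2 → best response C1.
Column against Bottom: payoffs 4, -1, 1, 0 → best response C1.
Mutual best responses: (Bottom, C1).

(Bottom, C1)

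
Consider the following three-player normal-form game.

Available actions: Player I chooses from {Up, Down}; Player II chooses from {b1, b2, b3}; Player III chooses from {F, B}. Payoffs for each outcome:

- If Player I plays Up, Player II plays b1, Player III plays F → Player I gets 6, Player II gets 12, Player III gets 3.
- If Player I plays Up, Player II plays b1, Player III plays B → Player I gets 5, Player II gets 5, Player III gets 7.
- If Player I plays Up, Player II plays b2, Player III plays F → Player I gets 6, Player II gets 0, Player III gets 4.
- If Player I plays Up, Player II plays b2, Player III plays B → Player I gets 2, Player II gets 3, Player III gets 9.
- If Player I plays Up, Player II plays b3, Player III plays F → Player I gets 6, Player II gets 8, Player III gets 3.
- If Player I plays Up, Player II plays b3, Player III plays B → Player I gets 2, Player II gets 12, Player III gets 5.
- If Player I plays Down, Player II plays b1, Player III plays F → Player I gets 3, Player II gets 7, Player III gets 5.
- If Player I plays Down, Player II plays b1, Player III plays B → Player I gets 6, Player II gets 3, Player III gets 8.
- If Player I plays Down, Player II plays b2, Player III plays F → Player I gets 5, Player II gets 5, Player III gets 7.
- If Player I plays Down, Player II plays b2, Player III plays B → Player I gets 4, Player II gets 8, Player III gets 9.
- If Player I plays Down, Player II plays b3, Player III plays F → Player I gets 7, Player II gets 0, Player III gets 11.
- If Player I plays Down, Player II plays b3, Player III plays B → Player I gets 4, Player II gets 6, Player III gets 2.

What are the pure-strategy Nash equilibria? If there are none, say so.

Player I against (b1, F): payoffs 6, 3 → best response Up.
Player I against (b1, B): payoffs 5, 6 → best response Down.
Player I against (b2, F): payoffs 6, 5 → best response Up.
Player I against (b2, B): payoffs 2, 4 → best response Down.
Player I against (b3, F): payoffs 6, 7 → best response Down.
Player I against (b3, B): payoffs 2, 4 → best response Down.
Player II against (Up, F): payoffs 12, 0, 8 → best response b1.
Player II against (Up, B): payoffs 5, 3, 12 → best response b3.
Player II against (Down, F): payoffs 7, 5, 0 → best response b1.
Player II against (Down, B): payoffs 3, 8, 6 → best response b2.
Player III against (Up, b1): payoffs 3, 7 → best response B.
Player III against (Up, b2): payoffs 4, 9 → best response B.
Player III against (Up, b3): payoffs 3, 5 → best response B.
Player III against (Down, b1): payoffs 5, 8 → best response B.
Player III against (Down, b2): payoffs 7, 9 → best response B.
Player III against (Down, b3): payoffs 11, 2 → best response F.
Mutual best responses: (Down, b2, B).

The unique pure-strategy Nash equilibrium is (Down, b2, B).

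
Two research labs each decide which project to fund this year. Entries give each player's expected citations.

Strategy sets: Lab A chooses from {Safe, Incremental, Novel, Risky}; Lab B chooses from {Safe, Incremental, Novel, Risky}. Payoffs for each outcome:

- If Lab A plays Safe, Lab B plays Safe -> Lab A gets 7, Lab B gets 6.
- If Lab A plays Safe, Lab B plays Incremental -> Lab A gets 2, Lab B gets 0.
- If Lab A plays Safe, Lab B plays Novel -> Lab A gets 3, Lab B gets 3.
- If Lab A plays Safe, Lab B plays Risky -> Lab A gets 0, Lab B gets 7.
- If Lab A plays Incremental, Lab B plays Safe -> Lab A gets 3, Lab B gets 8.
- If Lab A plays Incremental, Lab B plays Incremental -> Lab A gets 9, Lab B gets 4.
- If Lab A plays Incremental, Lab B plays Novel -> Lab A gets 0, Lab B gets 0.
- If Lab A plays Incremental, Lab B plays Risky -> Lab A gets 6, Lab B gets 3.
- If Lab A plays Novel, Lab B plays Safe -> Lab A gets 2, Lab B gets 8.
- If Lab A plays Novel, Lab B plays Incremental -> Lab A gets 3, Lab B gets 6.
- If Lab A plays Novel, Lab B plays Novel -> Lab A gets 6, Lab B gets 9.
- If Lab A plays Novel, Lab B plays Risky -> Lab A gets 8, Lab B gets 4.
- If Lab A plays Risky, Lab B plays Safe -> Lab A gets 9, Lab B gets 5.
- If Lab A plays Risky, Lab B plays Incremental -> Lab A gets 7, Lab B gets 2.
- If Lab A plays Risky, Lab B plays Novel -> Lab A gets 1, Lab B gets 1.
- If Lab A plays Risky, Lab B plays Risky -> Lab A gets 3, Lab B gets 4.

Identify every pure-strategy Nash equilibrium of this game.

Pure-strategy Nash equilibria: (Novel, Novel) and (Risky, Safe)

Lab A against Safe: payoffs 7, 3, 2, 9 → best response Risky.
Lab A against Incremental: payoffs 2, 9, 3, 7 → best response Incremental.
Lab A against Novel: payoffs 3, 0, 6, 1 → best response Novel.
Lab A against Risky: payoffs 0, 6, 8, 3 → best response Novel.
Lab B against Safe: payoffs 6, 0, 3, 7 → best response Risky.
Lab B against Incremental: payoffs 8, 4, 0, 3 → best response Safe.
Lab B against Novel: payoffs 8, 6, 9, 4 → best response Novel.
Lab B against Risky: payoffs 5, 2, 1, 4 → best response Safe.
Mutual best responses: (Novel, Novel); (Risky, Safe).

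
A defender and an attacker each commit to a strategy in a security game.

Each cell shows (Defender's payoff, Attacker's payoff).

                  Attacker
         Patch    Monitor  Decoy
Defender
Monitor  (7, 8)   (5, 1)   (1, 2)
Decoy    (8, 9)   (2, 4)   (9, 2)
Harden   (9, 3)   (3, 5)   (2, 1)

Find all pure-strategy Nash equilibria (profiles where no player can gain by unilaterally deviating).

For each strategy profile, look for a profitable unilateral deviation.
(Monitor, Patch): Defender can switch to Decoy (7 → 8). Not NE.
(Monitor, Monitor): Attacker can switch to Patch (1 → 8). Not NE.
(Monitor, Decoy): Defender can switch to Decoy (1 → 9). Not NE.
(Decoy, Patch): Defender can switch to Harden (8 → 9). Not NE.
(Decoy, Monitor): Defender can switch to Monitor (2 → 5). Not NE.
(Decoy, Decoy): Attacker can switch to Patch (2 → 9). Not NE.
(Harden, Patch): Attacker can switch to Monitor (3 → 5). Not NE.
(Harden, Monitor): Defender can switch to Monitor (3 → 5). Not NE.
(Harden, Decoy): Defender can switch to Decoy (2 → 9). Not NE.

No pure-strategy Nash equilibrium.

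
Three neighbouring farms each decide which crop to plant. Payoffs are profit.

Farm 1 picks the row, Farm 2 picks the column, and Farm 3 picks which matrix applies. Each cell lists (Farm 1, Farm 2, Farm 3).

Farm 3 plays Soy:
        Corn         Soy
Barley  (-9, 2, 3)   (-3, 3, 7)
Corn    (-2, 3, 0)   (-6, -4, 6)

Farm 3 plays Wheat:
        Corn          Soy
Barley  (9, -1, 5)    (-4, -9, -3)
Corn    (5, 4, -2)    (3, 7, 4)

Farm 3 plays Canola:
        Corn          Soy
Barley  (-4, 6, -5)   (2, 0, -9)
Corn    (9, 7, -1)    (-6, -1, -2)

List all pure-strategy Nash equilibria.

(Barley, Corn, Soy): Farm 1 can switch to Corn (-9 → -2). Not NE.
(Barley, Corn, Wheat): Farm 1 gets 9, best alternative 5; Farm 2 gets -1, best alternative -9; Farm 3 gets 5, best alternative 3. No profitable deviation — NE.
(Barley, Corn, Canola): Farm 1 can switch to Corn (-4 → 9). Not NE.
(Barley, Soy, Soy): Farm 1 gets -3, best alternative -6; Farm 2 gets 3, best alternative 2; Farm 3 gets 7, best alternative -3. No profitable deviation — NE.
(Barley, Soy, Wheat): Farm 1 can switch to Corn (-4 → 3). Not NE.
(Barley, Soy, Canola): Farm 2 can switch to Corn (0 → 6). Not NE.
(Corn, Corn, Soy): Farm 1 gets -2, best alternative -9; Farm 2 gets 3, best alternative -4; Farm 3 gets 0, best alternative -1. No profitable deviation — NE.
(Corn, Corn, Wheat): Farm 1 can switch to Barley (5 → 9). Not NE.
(Corn, Corn, Canola): Farm 3 can switch to Soy (-1 → 0). Not NE.
(Corn, Soy, Soy): Farm 1 can switch to Barley (-6 → -3). Not NE.
(Corn, Soy, Wheat): Farm 3 can switch to Soy (4 → 6). Not NE.
(The remaining 1 profile has a profitable deviation by the same check.)

Pure-strategy Nash equilibria: (Barley, Corn, Wheat) and (Barley, Soy, Soy) and (Corn, Corn, Soy)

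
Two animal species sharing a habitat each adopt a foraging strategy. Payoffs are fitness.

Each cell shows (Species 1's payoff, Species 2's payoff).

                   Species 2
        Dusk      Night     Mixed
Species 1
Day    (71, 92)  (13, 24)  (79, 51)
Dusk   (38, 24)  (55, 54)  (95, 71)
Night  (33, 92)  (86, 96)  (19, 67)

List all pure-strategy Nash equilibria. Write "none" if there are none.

Pure-strategy Nash equilibria: (Day, Dusk) and (Dusk, Mixed) and (Night, Night)

Species 1 against Dusk: payoffs 71, 38, 33 → best response Day.
Species 1 against Night: payoffs 13, 55, 86 → best response Night.
Species 1 against Mixed: payoffs 79, 95, 19 → best response Dusk.
Species 2 against Day: payoffs 92, 24, 51 → best response Dusk.
Species 2 against Dusk: payoffs 24, 54, 71 → best response Mixed.
Species 2 against Night: payoffs 92, 96, 67 → best response Night.
Mutual best responses: (Day, Dusk); (Dusk, Mixed); (Night, Night).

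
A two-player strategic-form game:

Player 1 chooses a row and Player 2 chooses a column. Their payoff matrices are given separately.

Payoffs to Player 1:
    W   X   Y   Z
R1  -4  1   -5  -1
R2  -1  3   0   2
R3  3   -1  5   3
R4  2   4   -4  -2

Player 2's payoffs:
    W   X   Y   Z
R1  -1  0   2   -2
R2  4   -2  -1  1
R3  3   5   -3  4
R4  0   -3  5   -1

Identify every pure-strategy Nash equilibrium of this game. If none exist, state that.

Player 1 against W: payoffs -4, -1, 3, 2 → best response R3.
Player 1 against X: payoffs 1, 3, -1, 4 → best response R4.
Player 1 against Y: payoffs -5, 0, 5, -4 → best response R3.
Player 1 against Z: payoffs -1, 2, 3, -2 → best response R3.
Player 2 against R1: payoffs -1, 0, 2, -2 → best response Y.
Player 2 against R2: payoffs 4, -2, -1, 1 → best response W.
Player 2 against R3: payoffs 3, 5, -3, 4 → best response X.
Player 2 against R4: payoffs 0, -3, 5, -1 → best response Y.
No profile is a mutual best response for all players.

none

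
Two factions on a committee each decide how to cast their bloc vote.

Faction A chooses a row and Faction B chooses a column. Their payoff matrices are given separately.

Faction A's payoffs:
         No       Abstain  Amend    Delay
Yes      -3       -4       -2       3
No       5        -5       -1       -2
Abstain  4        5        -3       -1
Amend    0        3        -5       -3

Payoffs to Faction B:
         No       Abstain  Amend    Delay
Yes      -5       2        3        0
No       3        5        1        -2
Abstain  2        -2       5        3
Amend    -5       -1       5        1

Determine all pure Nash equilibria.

For each strategy profile, look for a profitable unilateral deviation.
(Yes, No): Faction A can switch to No (-3 → 5). Not NE.
(Yes, Abstain): Faction A can switch to Abstain (-4 → 5). Not NE.
(Yes, Amend): Faction A can switch to No (-2 → -1). Not NE.
(Yes, Delay): Faction B can switch to Abstain (0 → 2). Not NE.
(No, No): Faction B can switch to Abstain (3 → 5). Not NE.
(No, Abstain): Faction A can switch to Yes (-5 → -4). Not NE.
(No, Amend): Faction B can switch to No (1 → 3). Not NE.
(No, Delay): Faction A can switch to Yes (-2 → 3). Not NE.
(Abstain, No): Faction A can switch to No (4 → 5). Not NE.
(Abstain, Abstain): Faction B can switch to No (-2 → 2). Not NE.
(The remaining 6 profiles each have a profitable deviation by the same check.)

This game has no pure Nash equilibrium.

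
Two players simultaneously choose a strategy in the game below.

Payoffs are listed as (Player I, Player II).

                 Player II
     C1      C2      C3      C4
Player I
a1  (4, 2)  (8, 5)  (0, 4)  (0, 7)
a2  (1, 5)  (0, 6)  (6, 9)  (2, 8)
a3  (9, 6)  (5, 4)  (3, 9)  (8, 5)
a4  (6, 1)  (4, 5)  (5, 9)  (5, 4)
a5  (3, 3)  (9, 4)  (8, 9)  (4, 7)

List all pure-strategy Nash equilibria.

Mark each player's best response to every combination of opponents' strategies; a profile where every player is best-responding is a pure Nash equilibrium.
Player I against C1: payoffs 4, 1, 9, 6, 3 → best response a3.
Player I against C2: payoffs 8, 0, 5, 4, 9 → best response a5.
Player I against C3: payoffs 0, 6, 3, 5, 8 → best response a5.
Player I against C4: payoffs 0, 2, 8, 5, 4 → best response a3.
Player II against a1: payoffs 2, 5, 4, 7 → best response C4.
Player II against a2: payoffs 5, 6, 9, 8 → best response C3.
Player II against a3: payoffs 6, 4, 9, 5 → best response C3.
Player II against a4: payoffs 1, 5, 9, 4 → best response C3.
Player II against a5: payoffs 3, 4, 9, 7 → best response C3.
Mutual best responses: (a5, C3).

The unique pure-strategy Nash equilibrium is (a5, C3).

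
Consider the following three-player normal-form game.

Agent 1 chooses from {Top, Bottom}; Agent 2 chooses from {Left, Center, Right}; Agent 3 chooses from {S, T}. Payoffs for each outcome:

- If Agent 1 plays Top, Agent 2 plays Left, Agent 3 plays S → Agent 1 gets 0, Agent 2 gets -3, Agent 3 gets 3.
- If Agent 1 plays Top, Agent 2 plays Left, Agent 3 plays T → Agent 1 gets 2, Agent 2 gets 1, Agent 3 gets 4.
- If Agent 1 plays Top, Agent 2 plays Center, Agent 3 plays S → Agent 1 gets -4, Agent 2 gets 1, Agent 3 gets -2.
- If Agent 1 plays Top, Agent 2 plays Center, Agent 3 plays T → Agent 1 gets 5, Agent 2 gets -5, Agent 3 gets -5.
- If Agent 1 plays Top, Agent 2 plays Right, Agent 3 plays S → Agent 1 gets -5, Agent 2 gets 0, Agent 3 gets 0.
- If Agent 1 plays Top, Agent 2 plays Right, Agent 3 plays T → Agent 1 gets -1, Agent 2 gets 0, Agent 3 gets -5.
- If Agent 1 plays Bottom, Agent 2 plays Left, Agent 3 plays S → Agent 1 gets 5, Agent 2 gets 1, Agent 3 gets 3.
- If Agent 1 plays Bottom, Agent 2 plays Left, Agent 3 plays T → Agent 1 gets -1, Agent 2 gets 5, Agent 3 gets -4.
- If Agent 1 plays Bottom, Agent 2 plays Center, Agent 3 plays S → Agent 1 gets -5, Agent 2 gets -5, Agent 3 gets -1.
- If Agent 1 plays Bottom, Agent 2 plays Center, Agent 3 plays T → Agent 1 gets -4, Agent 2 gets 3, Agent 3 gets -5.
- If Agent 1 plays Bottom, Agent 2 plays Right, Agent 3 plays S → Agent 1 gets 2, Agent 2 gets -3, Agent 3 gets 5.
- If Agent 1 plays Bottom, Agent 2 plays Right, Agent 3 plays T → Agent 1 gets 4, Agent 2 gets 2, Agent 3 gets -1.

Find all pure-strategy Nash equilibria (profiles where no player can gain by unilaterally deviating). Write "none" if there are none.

(Top, Left, S): Agent 1 can switch to Bottom (0 → 5). Not NE.
(Top, Left, T): Agent 1 gets 2, best alternative -1; Agent 2 gets 1, best alternative 0; Agent 3 gets 4, best alternative 3. No profitable deviation — NE.
(Top, Center, S): Agent 1 gets -4, best alternative -5; Agent 2 gets 1, best alternative 0; Agent 3 gets -2, best alternative -5. No profitable deviation — NE.
(Top, Center, T): Agent 2 can switch to Left (-5 → 1). Not NE.
(Top, Right, S): Agent 1 can switch to Bottom (-5 → 2). Not NE.
(Top, Right, T): Agent 1 can switch to Bottom (-1 → 4). Not NE.
(Bottom, Left, S): Agent 1 gets 5, best alternative 0; Agent 2 gets 1, best alternative -3; Agent 3 gets 3, best alternative -4. No profitable deviation — NE.
(Bottom, Left, T): Agent 1 can switch to Top (-1 → 2). Not NE.
(Bottom, Center, S): Agent 1 can switch to Top (-5 → -4). Not NE.
(Bottom, Center, T): Agent 1 can switch to Top (-4 → 5). Not NE.
(Bottom, Right, S): Agent 2 can switch to Left (-3 → 1). Not NE.
(The remaining 1 profile has a profitable deviation by the same check.)

The pure Nash equilibria are (Top, Left, T), (Top, Center, S), (Bottom, Left, S).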